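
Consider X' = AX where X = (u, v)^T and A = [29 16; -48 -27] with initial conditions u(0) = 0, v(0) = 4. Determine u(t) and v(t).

Coefficient matrix A = [[29, 16], [-48, -27]].
Characteristic polynomial det(A - λI) = λ^2 - 2λ - 15 = 0.
Eigenvalues λ = 5, -3.
For λ=5: (A-λI) row 1 is [24, 16], so an eigenvector is (2, -3).
For λ=-3: (A-λI) row 1 is [32, 16], so an eigenvector is (-1, 2).
General solution: K_1e^(5t)(2,-3) + K_2e^(-3t)(-1,2).
Applying u(0)=0, v(0)=4 gives K_1=4, K_2=8.

u(t) = 8e^(5t) - 8e^(-3t), v(t) = -12e^(5t) + 16e^(-3t)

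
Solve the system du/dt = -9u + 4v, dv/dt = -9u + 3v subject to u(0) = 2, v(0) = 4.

Coefficient matrix A = [[-9, 4], [-9, 3]].
Characteristic polynomial det(A - λI) = λ^2 + 6λ + 9 = 0.
Single eigenvalue λ = -3 with algebraic multiplicity 2.
Eigenvector v = (-2,-3); generalized eigenvector w with (A-λI)w=v is (1,1).
General solution: e^(-3t)[c_1·v + c_2·(t·v + w)].
Applying u(0)=2, v(0)=4 gives c_1=-2, c_2=-2.

u(t) = 4te^(-3t) + 2e^(-3t), v(t) = 6te^(-3t) + 4e^(-3t)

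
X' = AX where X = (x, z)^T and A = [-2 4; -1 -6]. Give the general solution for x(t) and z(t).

Coefficient matrix A = [[-2, 4], [-1, -6]].
Characteristic polynomial det(A - λI) = λ^2 + 8λ + 16 = 0.
Single eigenvalue λ = -4 with algebraic multiplicity 2.
Eigenvector v = (-2,1); generalized eigenvector w with (A-λI)w=v is (3,-2).
General solution: e^(-4t)[K_1·v + K_2·(t·v + w)].

x(t) = -2K_1e^(-4t) - 2K_2te^(-4t) + 3K_2e^(-4t), z(t) = K_1e^(-4t) + K_2te^(-4t) - 2K_2e^(-4t)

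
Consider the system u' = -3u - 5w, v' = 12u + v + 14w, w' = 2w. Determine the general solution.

u(t) = -K_1e^(2t) + K_3e^(-3t), v(t) = 2K_1e^(2t) + K_2e^(t) - 3K_3e^(-3t), w(t) = K_1e^(2t)

Coefficient matrix A = [[-3, 0, -5], [12, 1, 14], [0, 0, 2]].
det(A - λI) = 0 gives eigenvalues λ = 2, 1, -3.
For λ=2: eigenvector (-1,2,1).
For λ=1: eigenvector (0,1,0).
For λ=-3: eigenvector (1,-3,0).
General solution: K_1e^(2t)(-1,2,1) + K_2e^(t)(0,1,0) + K_3e^(-3t)(1,-3,0).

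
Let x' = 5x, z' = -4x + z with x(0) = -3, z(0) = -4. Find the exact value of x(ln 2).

A = [[5,0],[-4,1]]; eigenvalues λ = 1, 5.
Eigenvectors: (0,1) for λ=1, (1,-1) for λ=5.
From the initial condition, c_1 = -7, c_2 = -3.
x(ln 2) = (-7)(2^1)(0) + (-3)(2^5)(1) = -96.

-96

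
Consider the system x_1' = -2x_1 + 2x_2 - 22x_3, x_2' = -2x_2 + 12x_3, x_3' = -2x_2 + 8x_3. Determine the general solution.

Coefficient matrix A = [[-2, 2, -22], [0, -2, 12], [0, -2, 8]].
det(A - λI) = 0 gives eigenvalues λ = 2, -2, 4.
For λ=2: eigenvector (-4,3,1).
For λ=-2: eigenvector (1,0,0).
For λ=4: eigenvector (-3,2,1).
General solution: c_1e^(2t)(-4,3,1) + c_2e^(-2t)(1,0,0) + c_3e^(4t)(-3,2,1).

x_1(t) = -4c_1e^(2t) + c_2e^(-2t) - 3c_3e^(4t), x_2(t) = 3c_1e^(2t) + 2c_3e^(4t), x_3(t) = c_1e^(2t) + c_3e^(4t)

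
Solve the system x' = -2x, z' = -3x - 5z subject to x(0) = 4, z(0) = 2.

Coefficient matrix A = [[-2, 0], [-3, -5]].
Characteristic polynomial det(A - λI) = λ^2 + 7λ + 10 = 0.
Eigenvalues λ = -5, -2.
For λ=-5: (A-λI) row 1 is [3, 0], so an eigenvector is (0, -1).
For λ=-2: (A-λI) row 2 is [-3, -3], so an eigenvector is (1, -1).
General solution: c_1e^(-5t)(0,-1) + c_2e^(-2t)(1,-1).
Applying x(0)=4, z(0)=2 gives c_1=-6, c_2=4.

x(t) = 4e^(-2t), z(t) = -4e^(-2t) + 6e^(-5t)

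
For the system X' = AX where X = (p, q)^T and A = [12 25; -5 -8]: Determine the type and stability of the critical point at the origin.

A = [[12,25],[-5,-8]]; det(A-λI) = λ^2 - 4λ + 29.
λ = 2 ± 5i: positive real part.

unstable spiral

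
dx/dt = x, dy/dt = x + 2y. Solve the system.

x(t) = C_1e^(t), y(t) = -C_1e^(t) - C_2e^(2t)

Coefficient matrix A = [[1, 0], [1, 2]].
Characteristic polynomial det(A - λI) = λ^2 - 3λ + 2 = 0.
Eigenvalues λ = 1, 2.
For λ=1: (A-λI) row 2 is [1, 1], so an eigenvector is (1, -1).
For λ=2: (A-λI) row 1 is [-1, 0], so an eigenvector is (0, -1).
General solution: C_1e^(t)(1,-1) + C_2e^(2t)(0,-1).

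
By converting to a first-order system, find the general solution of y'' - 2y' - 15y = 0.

Let x_1 = y, x_2 = y'. Then x_1' = x_2 and x_2' = 15x_1 + 2x_2.
A = [[0,1],[15,2]]; det(A-λI) = λ^2 - 2λ - 15.
Eigenvalues λ = -3, 5 with eigenvectors (1,-3), (1,5).

y(t) = K_1e^(-3t) + K_2e^(5t)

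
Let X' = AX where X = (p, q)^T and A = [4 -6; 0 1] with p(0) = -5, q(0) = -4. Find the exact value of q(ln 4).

A = [[4,-6],[0,1]]; eigenvalues λ = 1, 4.
Eigenvectors: (2,1) for λ=1, (-1,0) for λ=4.
From the initial condition, c_1 = -4, c_2 = -3.
q(ln 4) = (-4)(4^1)(1) + (-3)(4^4)(0) = -16.

-16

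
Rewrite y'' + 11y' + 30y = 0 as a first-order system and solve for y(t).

y(t) = K_1e^(-5t) + K_2e^(-6t)

Let x_1 = y, x_2 = y'. Then x_1' = x_2 and x_2' = -30x_1 - 11x_2.
A = [[0,1],[-30,-11]]; det(A-λI) = λ^2 + 11λ + 30.
Eigenvalues λ = -5, -6 with eigenvectors (1,-5), (1,-6).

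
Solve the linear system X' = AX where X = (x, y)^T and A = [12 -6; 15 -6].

Coefficient matrix A = [[12, -6], [15, -6]].
Characteristic polynomial det(A - λI) = λ^2 - 6λ + 18 = 0.
Eigenvalues λ = 3 ± 3i (complex conjugate pair).
For λ=3+3i: an eigenvector is (1,1) - i(1,2) = (1 - i, 1 - 2i).
A real fundamental pair from Re and Im of e^((3+3i)t)v: X_1 = e^(3t)(cos(3t)·(1,1) + sin(3t)·(1,2)), X_2 = e^(3t)(sin(3t)·(1,1) - cos(3t)·(1,2)).
General solution: K_1X_1 + K_2X_2.

x(t) = K_1e^(3t)sin(3t) + K_1e^(3t)cos(3t) + K_2e^(3t)sin(3t) - K_2e^(3t)cos(3t), y(t) = 2K_1e^(3t)sin(3t) + K_1e^(3t)cos(3t) + K_2e^(3t)sin(3t) - 2K_2e^(3t)cos(3t)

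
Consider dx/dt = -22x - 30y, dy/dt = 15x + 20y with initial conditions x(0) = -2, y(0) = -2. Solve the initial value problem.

x(t) = 34e^(-t)sin(3t) - 2e^(-t)cos(3t), y(t) = -24e^(-t)sin(3t) - 2e^(-t)cos(3t)

Coefficient matrix A = [[-22, -30], [15, 20]].
Characteristic polynomial det(A - λI) = λ^2 + 2λ + 10 = 0.
Eigenvalues λ = -1 ± 3i (complex conjugate pair).
For λ=-1+3i: an eigenvector is (3,-2) - i(-1,1) = (3 + i, -2 - i).
A real fundamental pair from Re and Im of e^((-1+3i)t)v: X_1 = e^(-t)(cos(3t)·(3,-2) + sin(3t)·(-1,1)), X_2 = e^(-t)(sin(3t)·(3,-2) - cos(3t)·(-1,1)).
General solution: C_1X_1 + C_2X_2.
Applying x(0)=-2, y(0)=-2 gives C_1=-4, C_2=10.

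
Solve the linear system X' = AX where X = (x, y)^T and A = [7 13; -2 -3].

Coefficient matrix A = [[7, 13], [-2, -3]].
Characteristic polynomial det(A - λI) = λ^2 - 4λ + 5 = 0.
Eigenvalues λ = 2 ± i (complex conjugate pair).
For λ=2+i: an eigenvector is (3,-1) - i(2,-1) = (3 - 2i, -1 + i).
A real fundamental pair from Re and Im of e^((2+i)t)v: X_1 = e^(2t)(cos(t)·(3,-1) + sin(t)·(2,-1)), X_2 = e^(2t)(sin(t)·(3,-1) - cos(t)·(2,-1)).
General solution: K_1X_1 + K_2X_2.

x(t) = 2K_1e^(2t)sin(t) + 3K_1e^(2t)cos(t) + 3K_2e^(2t)sin(t) - 2K_2e^(2t)cos(t), y(t) = -K_1e^(2t)sin(t) - K_1e^(2t)cos(t) - K_2e^(2t)sin(t) + K_2e^(2t)cos(t)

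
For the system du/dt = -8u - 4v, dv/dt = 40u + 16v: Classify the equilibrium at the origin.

unstable spiral

A = [[-8,-4],[40,16]]; det(A-λI) = λ^2 - 8λ + 32.
λ = 4 ± 4i: positive real part.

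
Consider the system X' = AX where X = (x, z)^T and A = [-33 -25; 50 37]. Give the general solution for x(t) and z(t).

Coefficient matrix A = [[-33, -25], [50, 37]].
Characteristic polynomial det(A - λI) = λ^2 - 4λ + 29 = 0.
Eigenvalues λ = 2 ± 5i (complex conjugate pair).
For λ=2+5i: an eigenvector is (2,-3) - i(1,-1) = (2 - i, -3 + i).
A real fundamental pair from Re and Im of e^((2+5i)t)v: X_1 = e^(2t)(cos(5t)·(2,-3) + sin(5t)·(1,-1)), X_2 = e^(2t)(sin(5t)·(2,-3) - cos(5t)·(1,-1)).
General solution: C_1X_1 + C_2X_2.

x(t) = C_1e^(2t)sin(5t) + 2C_1e^(2t)cos(5t) + 2C_2e^(2t)sin(5t) - C_2e^(2t)cos(5t), z(t) = -C_1e^(2t)sin(5t) - 3C_1e^(2t)cos(5t) - 3C_2e^(2t)sin(5t) + C_2e^(2t)cos(5t)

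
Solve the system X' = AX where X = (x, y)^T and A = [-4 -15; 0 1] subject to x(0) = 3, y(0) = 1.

x(t) = -3e^(t) + 6e^(-4t), y(t) = e^(t)

Coefficient matrix A = [[-4, -15], [0, 1]].
Characteristic polynomial det(A - λI) = λ^2 + 3λ - 4 = 0.
Eigenvalues λ = 1, -4.
For λ=1: (A-λI) row 1 is [-5, -15], so an eigenvector is (3, -1).
For λ=-4: (A-λI) row 1 is [0, -15], so an eigenvector is (1, 0).
General solution: c_1e^(t)(3,-1) + c_2e^(-4t)(1,0).
Applying x(0)=3, y(0)=1 gives c_1=-1, c_2=6.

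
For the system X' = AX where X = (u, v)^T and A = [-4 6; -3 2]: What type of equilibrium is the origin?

A = [[-4,6],[-3,2]]; det(A-λI) = λ^2 + 2λ + 10.
λ = -1 ± 3i: negative real part.

stable spiral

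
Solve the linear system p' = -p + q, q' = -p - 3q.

p(t) = C_1e^(-2t) + C_2te^(-2t), q(t) = -C_1e^(-2t) - C_2te^(-2t) + C_2e^(-2t)

Coefficient matrix A = [[-1, 1], [-1, -3]].
Characteristic polynomial det(A - λI) = λ^2 + 4λ + 4 = 0.
Single eigenvalue λ = -2 with algebraic multiplicity 2.
Eigenvector v = (1,-1); generalized eigenvector w with (A-λI)w=v is (0,1).
General solution: e^(-2t)[C_1·v + C_2·(t·v + w)].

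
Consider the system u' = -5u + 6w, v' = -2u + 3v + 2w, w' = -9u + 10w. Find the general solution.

u(t) = -2c_1e^(4t) + c_3e^(t), v(t) = -2c_1e^(4t) + c_2e^(3t), w(t) = -3c_1e^(4t) + c_3e^(t)

Coefficient matrix A = [[-5, 0, 6], [-2, 3, 2], [-9, 0, 10]].
det(A - λI) = 0 gives eigenvalues λ = 4, 3, 1.
For λ=4: eigenvector (-2,-2,-3).
For λ=3: eigenvector (0,1,0).
For λ=1: eigenvector (1,0,1).
General solution: c_1e^(4t)(-2,-2,-3) + c_2e^(3t)(0,1,0) + c_3e^(t)(1,0,1).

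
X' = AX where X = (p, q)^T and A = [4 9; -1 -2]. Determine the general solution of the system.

p(t) = -3C_1e^(t) - 3C_2te^(t) - C_2e^(t), q(t) = C_1e^(t) + C_2te^(t)

Coefficient matrix A = [[4, 9], [-1, -2]].
Characteristic polynomial det(A - λI) = λ^2 - 2λ + 1 = 0.
Single eigenvalue λ = 1 with algebraic multiplicity 2.
Eigenvector v = (-3,1); generalized eigenvector w with (A-λI)w=v is (-1,0).
General solution: e^(t)[C_1·v + C_2·(t·v + w)].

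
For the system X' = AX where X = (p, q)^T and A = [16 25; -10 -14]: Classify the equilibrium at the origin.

unstable spiral

A = [[16,25],[-10,-14]]; det(A-λI) = λ^2 - 2λ + 26.
λ = 1 ± 5i: positive real part.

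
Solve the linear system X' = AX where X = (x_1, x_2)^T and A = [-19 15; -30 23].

x_1(t) = 2c_1e^(2t)sin(3t) - c_1e^(2t)cos(3t) - c_2e^(2t)sin(3t) - 2c_2e^(2t)cos(3t), x_2(t) = 3c_1e^(2t)sin(3t) - c_1e^(2t)cos(3t) - c_2e^(2t)sin(3t) - 3c_2e^(2t)cos(3t)

Coefficient matrix A = [[-19, 15], [-30, 23]].
Characteristic polynomial det(A - λI) = λ^2 - 4λ + 13 = 0.
Eigenvalues λ = 2 ± 3i (complex conjugate pair).
For λ=2+3i: an eigenvector is (-1,-1) - i(2,3) = (-1 - 2i, -1 - 3i).
A real fundamental pair from Re and Im of e^((2+3i)t)v: X_1 = e^(2t)(cos(3t)·(-1,-1) + sin(3t)·(2,3)), X_2 = e^(2t)(sin(3t)·(-1,-1) - cos(3t)·(2,3)).
General solution: c_1X_1 + c_2X_2.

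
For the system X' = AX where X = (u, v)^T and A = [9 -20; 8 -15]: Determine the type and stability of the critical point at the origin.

stable spiral

A = [[9,-20],[8,-15]]; det(A-λI) = λ^2 + 6λ + 25.
λ = -3 ± 4i: negative real part.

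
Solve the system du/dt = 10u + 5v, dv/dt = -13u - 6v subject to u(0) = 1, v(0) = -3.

u(t) = -7e^(2t)sin(t) + e^(2t)cos(t), v(t) = 11e^(2t)sin(t) - 3e^(2t)cos(t)

Coefficient matrix A = [[10, 5], [-13, -6]].
Characteristic polynomial det(A - λI) = λ^2 - 4λ + 5 = 0.
Eigenvalues λ = 2 ± i (complex conjugate pair).
For λ=2+i: an eigenvector is (-1,2) - i(2,-3) = (-1 - 2i, 2 + 3i).
A real fundamental pair from Re and Im of e^((2+i)t)v: X_1 = e^(2t)(cos(t)·(-1,2) + sin(t)·(2,-3)), X_2 = e^(2t)(sin(t)·(-1,2) - cos(t)·(2,-3)).
General solution: c_1X_1 + c_2X_2.
Applying u(0)=1, v(0)=-3 gives c_1=-3, c_2=1.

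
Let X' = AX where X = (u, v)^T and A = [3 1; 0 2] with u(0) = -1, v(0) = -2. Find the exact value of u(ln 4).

A = [[3,1],[0,2]]; eigenvalues λ = 3, 2.
Eigenvectors: (-1,0) for λ=3, (-1,1) for λ=2.
From the initial condition, c_1 = 3, c_2 = -2.
u(ln 4) = (3)(4^3)(-1) + (-2)(4^2)(-1) = -160.

-160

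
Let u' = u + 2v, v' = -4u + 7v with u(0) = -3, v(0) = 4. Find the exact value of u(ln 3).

1431

A = [[1,2],[-4,7]]; eigenvalues λ = 3, 5.
Eigenvectors: (1,1) for λ=3, (1,2) for λ=5.
From the initial condition, c_1 = -10, c_2 = 7.
u(ln 3) = (-10)(3^3)(1) + (7)(3^5)(1) = 1431.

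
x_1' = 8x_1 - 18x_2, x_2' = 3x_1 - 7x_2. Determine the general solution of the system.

Coefficient matrix A = [[8, -18], [3, -7]].
Characteristic polynomial det(A - λI) = λ^2 - λ - 2 = 0.
Eigenvalues λ = 2, -1.
For λ=2: (A-λI) row 1 is [6, -18], so an eigenvector is (3, 1).
For λ=-1: (A-λI) row 1 is [9, -18], so an eigenvector is (-2, -1).
General solution: c_1e^(2t)(3,1) + c_2e^(-t)(-2,-1).

x_1(t) = 3c_1e^(2t) - 2c_2e^(-t), x_2(t) = c_1e^(2t) - c_2e^(-t)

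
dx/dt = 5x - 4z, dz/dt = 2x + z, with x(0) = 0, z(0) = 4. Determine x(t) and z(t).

x(t) = -8e^(3t)sin(2t), z(t) = -4e^(3t)sin(2t) + 4e^(3t)cos(2t)

Coefficient matrix A = [[5, -4], [2, 1]].
Characteristic polynomial det(A - λI) = λ^2 - 6λ + 13 = 0.
Eigenvalues λ = 3 ± 2i (complex conjugate pair).
For λ=3+2i: an eigenvector is (1,1) - i(-1,0) = (1 + i, 1).
A real fundamental pair from Re and Im of e^((3+2i)t)v: X_1 = e^(3t)(cos(2t)·(1,1) + sin(2t)·(-1,0)), X_2 = e^(3t)(sin(2t)·(1,1) - cos(2t)·(-1,0)).
General solution: K_1X_1 + K_2X_2.
Applying x(0)=0, z(0)=4 gives K_1=4, K_2=-4.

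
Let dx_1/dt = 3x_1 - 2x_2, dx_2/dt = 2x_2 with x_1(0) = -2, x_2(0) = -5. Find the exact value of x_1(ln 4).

A = [[3,-2],[0,2]]; eigenvalues λ = 3, 2.
Eigenvectors: (-1,0) for λ=3, (2,1) for λ=2.
From the initial condition, c_1 = -8, c_2 = -5.
x_1(ln 4) = (-8)(4^3)(-1) + (-5)(4^2)(2) = 352.

352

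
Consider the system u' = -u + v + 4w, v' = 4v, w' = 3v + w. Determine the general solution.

u(t) = c_1e^(-t) + c_2e^(4t) + 2c_3e^(t), v(t) = c_2e^(4t), w(t) = c_2e^(4t) + c_3e^(t)

Coefficient matrix A = [[-1, 1, 4], [0, 4, 0], [0, 3, 1]].
det(A - λI) = 0 gives eigenvalues λ = -1, 4, 1.
For λ=-1: eigenvector (1,0,0).
For λ=4: eigenvector (1,1,1).
For λ=1: eigenvector (2,0,1).
General solution: c_1e^(-t)(1,0,0) + c_2e^(4t)(1,1,1) + c_3e^(t)(2,0,1).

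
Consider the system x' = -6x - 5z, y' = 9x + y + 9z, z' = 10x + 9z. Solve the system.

x(t) = -C_1e^(4t) - C_2e^(-t), y(t) = 3C_1e^(4t) + C_3e^(t), z(t) = 2C_1e^(4t) + C_2e^(-t)

Coefficient matrix A = [[-6, 0, -5], [9, 1, 9], [10, 0, 9]].
det(A - λI) = 0 gives eigenvalues λ = 4, -1, 1.
For λ=4: eigenvector (-1,3,2).
For λ=-1: eigenvector (-1,0,1).
For λ=1: eigenvector (0,1,0).
General solution: C_1e^(4t)(-1,3,2) + C_2e^(-t)(-1,0,1) + C_3e^(t)(0,1,0).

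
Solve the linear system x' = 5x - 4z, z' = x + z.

x(t) = 2c_1e^(3t) + 2c_2te^(3t) + c_2e^(3t), z(t) = c_1e^(3t) + c_2te^(3t)

Coefficient matrix A = [[5, -4], [1, 1]].
Characteristic polynomial det(A - λI) = λ^2 - 6λ + 9 = 0.
Single eigenvalue λ = 3 with algebraic multiplicity 2.
Eigenvector v = (2,1); generalized eigenvector w with (A-λI)w=v is (1,0).
General solution: e^(3t)[c_1·v + c_2·(t·v + w)].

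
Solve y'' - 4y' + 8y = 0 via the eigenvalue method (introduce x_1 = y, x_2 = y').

y(t) = c_1e^(2t)cos(2t) + c_2e^(2t)sin(2t)

Let x_1 = y, x_2 = y'. Then x_1' = x_2 and x_2' = -8x_1 + 4x_2.
A = [[0,1],[-8,4]]; det(A-λI) = λ^2 - 4λ + 8.
Eigenvalues λ = 2 ± 2i.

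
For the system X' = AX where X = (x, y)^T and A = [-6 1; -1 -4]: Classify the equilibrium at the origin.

stable improper node

A = [[-6,1],[-1,-4]]; det(A-λI) = λ^2 + 10λ + 25.
repeated λ = -5 with a single eigenvector.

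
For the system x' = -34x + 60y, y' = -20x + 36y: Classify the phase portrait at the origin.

A = [[-34,60],[-20,36]]; det(A-λI) = λ^2 - 2λ - 24.
λ = 6, -4: opposite signs.

saddle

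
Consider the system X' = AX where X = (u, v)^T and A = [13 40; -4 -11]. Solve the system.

u(t) = -3c_1e^(t)sin(4t) - c_1e^(t)cos(4t) - c_2e^(t)sin(4t) + 3c_2e^(t)cos(4t), v(t) = c_1e^(t)sin(4t) - c_2e^(t)cos(4t)

Coefficient matrix A = [[13, 40], [-4, -11]].
Characteristic polynomial det(A - λI) = λ^2 - 2λ + 17 = 0.
Eigenvalues λ = 1 ± 4i (complex conjugate pair).
For λ=1+4i: an eigenvector is (-1,0) - i(-3,1) = (-1 + 3i, 0 - i).
A real fundamental pair from Re and Im of e^((1+4i)t)v: X_1 = e^(t)(cos(4t)·(-1,0) + sin(4t)·(-3,1)), X_2 = e^(t)(sin(4t)·(-1,0) - cos(4t)·(-3,1)).
General solution: c_1X_1 + c_2X_2.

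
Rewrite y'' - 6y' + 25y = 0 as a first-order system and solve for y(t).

Let x_1 = y, x_2 = y'. Then x_1' = x_2 and x_2' = -25x_1 + 6x_2.
A = [[0,1],[-25,6]]; det(A-λI) = λ^2 - 6λ + 25.
Eigenvalues λ = 3 ± 4i.

y(t) = K_1e^(3t)cos(4t) + K_2e^(3t)sin(4t)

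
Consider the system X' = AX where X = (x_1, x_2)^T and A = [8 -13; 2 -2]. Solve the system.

Coefficient matrix A = [[8, -13], [2, -2]].
Characteristic polynomial det(A - λI) = λ^2 - 6λ + 10 = 0.
Eigenvalues λ = 3 ± i (complex conjugate pair).
For λ=3+i: an eigenvector is (-2,-1) - i(3,1) = (-2 - 3i, -1 - i).
A real fundamental pair from Re and Im of e^((3+i)t)v: X_1 = e^(3t)(cos(t)·(-2,-1) + sin(t)·(3,1)), X_2 = e^(3t)(sin(t)·(-2,-1) - cos(t)·(3,1)).
General solution: K_1X_1 + K_2X_2.

x_1(t) = 3K_1e^(3t)sin(t) - 2K_1e^(3t)cos(t) - 2K_2e^(3t)sin(t) - 3K_2e^(3t)cos(t), x_2(t) = K_1e^(3t)sin(t) - K_1e^(3t)cos(t) - K_2e^(3t)sin(t) - K_2e^(3t)cos(t)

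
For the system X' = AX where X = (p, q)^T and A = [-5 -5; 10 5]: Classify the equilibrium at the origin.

A = [[-5,-5],[10,5]]; det(A-λI) = λ^2 + 25.
λ = 0 ± 5i: zero real part.

center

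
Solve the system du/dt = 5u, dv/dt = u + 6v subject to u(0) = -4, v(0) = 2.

u(t) = -4e^(5t), v(t) = -2e^(6t) + 4e^(5t)

Coefficient matrix A = [[5, 0], [1, 6]].
Characteristic polynomial det(A - λI) = λ^2 - 11λ + 30 = 0.
Eigenvalues λ = 5, 6.
For λ=5: (A-λI) row 2 is [1, 1], so an eigenvector is (1, -1).
For λ=6: (A-λI) row 1 is [-1, 0], so an eigenvector is (0, 1).
General solution: K_1e^(5t)(1,-1) + K_2e^(6t)(0,1).
Applying u(0)=-4, v(0)=2 gives K_1=-4, K_2=-2.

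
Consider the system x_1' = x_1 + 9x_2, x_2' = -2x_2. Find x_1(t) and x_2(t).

x_1(t) = C_1e^(t) - 3C_2e^(-2t), x_2(t) = C_2e^(-2t)

Coefficient matrix A = [[1, 9], [0, -2]].
Characteristic polynomial det(A - λI) = λ^2 + λ - 2 = 0.
Eigenvalues λ = 1, -2.
For λ=1: (A-λI) row 1 is [0, 9], so an eigenvector is (1, 0).
For λ=-2: (A-λI) row 1 is [3, 9], so an eigenvector is (-3, 1).
General solution: C_1e^(t)(1,0) + C_2e^(-2t)(-3,1).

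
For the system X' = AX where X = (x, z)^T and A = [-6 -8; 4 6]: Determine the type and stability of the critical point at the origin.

saddle

A = [[-6,-8],[4,6]]; det(A-λI) = λ^2 - 4.
λ = -2, 2: opposite signs.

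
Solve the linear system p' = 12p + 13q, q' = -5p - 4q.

Coefficient matrix A = [[12, 13], [-5, -4]].
Characteristic polynomial det(A - λI) = λ^2 - 8λ + 17 = 0.
Eigenvalues λ = 4 ± i (complex conjugate pair).
For λ=4+i: an eigenvector is (-3,2) - i(2,-1) = (-3 - 2i, 2 + i).
A real fundamental pair from Re and Im of e^((4+i)t)v: X_1 = e^(4t)(cos(t)·(-3,2) + sin(t)·(2,-1)), X_2 = e^(4t)(sin(t)·(-3,2) - cos(t)·(2,-1)).
General solution: C_1X_1 + C_2X_2.

p(t) = 2C_1e^(4t)sin(t) - 3C_1e^(4t)cos(t) - 3C_2e^(4t)sin(t) - 2C_2e^(4t)cos(t), q(t) = -C_1e^(4t)sin(t) + 2C_1e^(4t)cos(t) + 2C_2e^(4t)sin(t) + C_2e^(4t)cos(t)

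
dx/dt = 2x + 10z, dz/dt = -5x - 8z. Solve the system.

Coefficient matrix A = [[2, 10], [-5, -8]].
Characteristic polynomial det(A - λI) = λ^2 + 6λ + 34 = 0.
Eigenvalues λ = -3 ± 5i (complex conjugate pair).
For λ=-3+5i: an eigenvector is (1,0) - i(1,-1) = (1 - i, 0 + i).
A real fundamental pair from Re and Im of e^((-3+5i)t)v: X_1 = e^(-3t)(cos(5t)·(1,0) + sin(5t)·(1,-1)), X_2 = e^(-3t)(sin(5t)·(1,0) - cos(5t)·(1,-1)).
General solution: K_1X_1 + K_2X_2.

x(t) = K_1e^(-3t)sin(5t) + K_1e^(-3t)cos(5t) + K_2e^(-3t)sin(5t) - K_2e^(-3t)cos(5t), z(t) = -K_1e^(-3t)sin(5t) + K_2e^(-3t)cos(5t)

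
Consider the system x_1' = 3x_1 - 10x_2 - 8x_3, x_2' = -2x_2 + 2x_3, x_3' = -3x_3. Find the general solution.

x_1(t) = 2K_1e^(-2t) + K_2e^(3t) - 2K_3e^(-3t), x_2(t) = K_1e^(-2t) - 2K_3e^(-3t), x_3(t) = K_3e^(-3t)

Coefficient matrix A = [[3, -10, -8], [0, -2, 2], [0, 0, -3]].
det(A - λI) = 0 gives eigenvalues λ = -2, 3, -3.
For λ=-2: eigenvector (2,1,0).
For λ=3: eigenvector (1,0,0).
For λ=-3: eigenvector (-2,-2,1).
General solution: K_1e^(-2t)(2,1,0) + K_2e^(3t)(1,0,0) + K_3e^(-3t)(-2,-2,1).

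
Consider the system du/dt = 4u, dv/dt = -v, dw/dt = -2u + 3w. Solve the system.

Coefficient matrix A = [[4, 0, 0], [0, -1, 0], [-2, 0, 3]].
det(A - λI) = 0 gives eigenvalues λ = 3, -1, 4.
For λ=3: eigenvector (0,0,1).
For λ=-1: eigenvector (0,1,0).
For λ=4: eigenvector (1,0,-2).
General solution: K_1e^(3t)(0,0,1) + K_2e^(-t)(0,1,0) + K_3e^(4t)(1,0,-2).

u(t) = K_3e^(4t), v(t) = K_2e^(-t), w(t) = K_1e^(3t) - 2K_3e^(4t)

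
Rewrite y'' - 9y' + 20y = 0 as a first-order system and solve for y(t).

y(t) = C_1e^(4t) + C_2e^(5t)

Let x_1 = y, x_2 = y'. Then x_1' = x_2 and x_2' = -20x_1 + 9x_2.
A = [[0,1],[-20,9]]; det(A-λI) = λ^2 - 9λ + 20.
Eigenvalues λ = 4, 5 with eigenvectors (1,4), (1,5).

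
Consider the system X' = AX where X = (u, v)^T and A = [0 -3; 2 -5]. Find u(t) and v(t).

u(t) = -3c_1e^(-2t) - c_2e^(-3t), v(t) = -2c_1e^(-2t) - c_2e^(-3t)

Coefficient matrix A = [[0, -3], [2, -5]].
Characteristic polynomial det(A - λI) = λ^2 + 5λ + 6 = 0.
Eigenvalues λ = -2, -3.
For λ=-2: (A-λI) row 1 is [2, -3], so an eigenvector is (-3, -2).
For λ=-3: (A-λI) row 1 is [3, -3], so an eigenvector is (-1, -1).
General solution: c_1e^(-2t)(-3,-2) + c_2e^(-3t)(-1,-1).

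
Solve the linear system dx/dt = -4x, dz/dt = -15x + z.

Coefficient matrix A = [[-4, 0], [-15, 1]].
Characteristic polynomial det(A - λI) = λ^2 + 3λ - 4 = 0.
Eigenvalues λ = -4, 1.
For λ=-4: (A-λI) row 2 is [-15, 5], so an eigenvector is (1, 3).
For λ=1: (A-λI) row 1 is [-5, 0], so an eigenvector is (0, 1).
General solution: K_1e^(-4t)(1,3) + K_2e^(t)(0,1).

x(t) = K_1e^(-4t), z(t) = 3K_1e^(-4t) + K_2e^(t)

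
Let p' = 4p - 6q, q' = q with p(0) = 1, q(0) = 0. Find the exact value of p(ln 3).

A = [[4,-6],[0,1]]; eigenvalues λ = 4, 1.
Eigenvectors: (1,0) for λ=4, (-2,-1) for λ=1.
From the initial condition, c_1 = 1, c_2 = 0.
p(ln 3) = (1)(3^4)(1) + (0)(3^1)(-2) = 81.

81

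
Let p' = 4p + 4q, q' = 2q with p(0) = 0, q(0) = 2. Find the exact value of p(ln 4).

960

A = [[4,4],[0,2]]; eigenvalues λ = 2, 4.
Eigenvectors: (2,-1) for λ=2, (-1,0) for λ=4.
From the initial condition, c_1 = -2, c_2 = -4.
p(ln 4) = (-2)(4^2)(2) + (-4)(4^4)(-1) = 960.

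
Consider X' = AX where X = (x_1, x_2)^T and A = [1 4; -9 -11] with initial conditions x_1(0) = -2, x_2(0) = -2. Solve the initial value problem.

Coefficient matrix A = [[1, 4], [-9, -11]].
Characteristic polynomial det(A - λI) = λ^2 + 10λ + 25 = 0.
Single eigenvalue λ = -5 with algebraic multiplicity 2.
Eigenvector v = (2,-3); generalized eigenvector w with (A-λI)w=v is (1,-1).
General solution: e^(-5t)[C_1·v + C_2·(t·v + w)].
Applying x_1(0)=-2, x_2(0)=-2 gives C_1=4, C_2=-10.

x_1(t) = -20te^(-5t) - 2e^(-5t), x_2(t) = 30te^(-5t) - 2e^(-5t)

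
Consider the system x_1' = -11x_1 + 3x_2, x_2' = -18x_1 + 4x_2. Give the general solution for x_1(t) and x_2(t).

Coefficient matrix A = [[-11, 3], [-18, 4]].
Characteristic polynomial det(A - λI) = λ^2 + 7λ + 10 = 0.
Eigenvalues λ = -5, -2.
For λ=-5: (A-λI) row 1 is [-6, 3], so an eigenvector is (-1, -2).
For λ=-2: (A-λI) row 1 is [-9, 3], so an eigenvector is (1, 3).
General solution: C_1e^(-5t)(-1,-2) + C_2e^(-2t)(1,3).

x_1(t) = -C_1e^(-5t) + C_2e^(-2t), x_2(t) = -2C_1e^(-5t) + 3C_2e^(-2t)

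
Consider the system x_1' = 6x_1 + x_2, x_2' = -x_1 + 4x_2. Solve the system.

x_1(t) = -c_1e^(5t) - c_2te^(5t) + 2c_2e^(5t), x_2(t) = c_1e^(5t) + c_2te^(5t) - 3c_2e^(5t)

Coefficient matrix A = [[6, 1], [-1, 4]].
Characteristic polynomial det(A - λI) = λ^2 - 10λ + 25 = 0.
Single eigenvalue λ = 5 with algebraic multiplicity 2.
Eigenvector v = (-1,1); generalized eigenvector w with (A-λI)w=v is (2,-3).
General solution: e^(5t)[c_1·v + c_2·(t·v + w)].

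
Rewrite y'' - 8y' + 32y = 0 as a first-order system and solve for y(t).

Let x_1 = y, x_2 = y'. Then x_1' = x_2 and x_2' = -32x_1 + 8x_2.
A = [[0,1],[-32,8]]; det(A-λI) = λ^2 - 8λ + 32.
Eigenvalues λ = 4 ± 4i.

y(t) = C_1e^(4t)cos(4t) + C_2e^(4t)sin(4t)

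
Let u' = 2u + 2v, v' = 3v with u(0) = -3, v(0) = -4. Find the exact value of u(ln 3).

A = [[2,2],[0,3]]; eigenvalues λ = 2, 3.
Eigenvectors: (-1,0) for λ=2, (-2,-1) for λ=3.
From the initial condition, c_1 = -5, c_2 = 4.
u(ln 3) = (-5)(3^2)(-1) + (4)(3^3)(-2) = -171.

-171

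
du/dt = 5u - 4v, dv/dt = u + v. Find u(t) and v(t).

u(t) = 2C_1e^(3t) + 2C_2te^(3t) + C_2e^(3t), v(t) = C_1e^(3t) + C_2te^(3t)

Coefficient matrix A = [[5, -4], [1, 1]].
Characteristic polynomial det(A - λI) = λ^2 - 6λ + 9 = 0.
Single eigenvalue λ = 3 with algebraic multiplicity 2.
Eigenvector v = (2,1); generalized eigenvector w with (A-λI)w=v is (1,0).
General solution: e^(3t)[C_1·v + C_2·(t·v + w)].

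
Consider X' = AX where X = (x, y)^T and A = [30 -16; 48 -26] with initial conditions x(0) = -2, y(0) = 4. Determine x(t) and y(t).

x(t) = -16e^(6t) + 14e^(-2t), y(t) = -24e^(6t) + 28e^(-2t)

Coefficient matrix A = [[30, -16], [48, -26]].
Characteristic polynomial det(A - λI) = λ^2 - 4λ - 12 = 0.
Eigenvalues λ = -2, 6.
For λ=-2: (A-λI) row 1 is [32, -16], so an eigenvector is (1, 2).
For λ=6: (A-λI) row 1 is [24, -16], so an eigenvector is (2, 3).
General solution: c_1e^(-2t)(1,2) + c_2e^(6t)(2,3).
Applying x(0)=-2, y(0)=4 gives c_1=14, c_2=-8.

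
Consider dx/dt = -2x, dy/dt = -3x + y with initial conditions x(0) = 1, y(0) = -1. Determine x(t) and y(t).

x(t) = e^(-2t), y(t) = -2e^(t) + e^(-2t)

Coefficient matrix A = [[-2, 0], [-3, 1]].
Characteristic polynomial det(A - λI) = λ^2 + λ - 2 = 0.
Eigenvalues λ = -2, 1.
For λ=-2: (A-λI) row 2 is [-3, 3], so an eigenvector is (-1, -1).
For λ=1: (A-λI) row 1 is [-3, 0], so an eigenvector is (0, 1).
General solution: C_1e^(-2t)(-1,-1) + C_2e^(t)(0,1).
Applying x(0)=1, y(0)=-1 gives C_1=-1, C_2=-2.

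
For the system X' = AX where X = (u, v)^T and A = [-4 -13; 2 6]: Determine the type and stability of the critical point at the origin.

unstable spiral

A = [[-4,-13],[2,6]]; det(A-λI) = λ^2 - 2λ + 2.
λ = 1 ± i: positive real part.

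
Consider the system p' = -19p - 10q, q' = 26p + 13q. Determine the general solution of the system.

Coefficient matrix A = [[-19, -10], [26, 13]].
Characteristic polynomial det(A - λI) = λ^2 + 6λ + 13 = 0.
Eigenvalues λ = -3 ± 2i (complex conjugate pair).
For λ=-3+2i: an eigenvector is (2,-3) - i(-1,2) = (2 + i, -3 - 2i).
A real fundamental pair from Re and Im of e^((-3+2i)t)v: X_1 = e^(-3t)(cos(2t)·(2,-3) + sin(2t)·(-1,2)), X_2 = e^(-3t)(sin(2t)·(2,-3) - cos(2t)·(-1,2)).
General solution: K_1X_1 + K_2X_2.

p(t) = -K_1e^(-3t)sin(2t) + 2K_1e^(-3t)cos(2t) + 2K_2e^(-3t)sin(2t) + K_2e^(-3t)cos(2t), q(t) = 2K_1e^(-3t)sin(2t) - 3K_1e^(-3t)cos(2t) - 3K_2e^(-3t)sin(2t) - 2K_2e^(-3t)cos(2t)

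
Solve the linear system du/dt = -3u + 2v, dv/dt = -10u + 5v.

Coefficient matrix A = [[-3, 2], [-10, 5]].
Characteristic polynomial det(A - λI) = λ^2 - 2λ + 5 = 0.
Eigenvalues λ = 1 ± 2i (complex conjugate pair).
For λ=1+2i: an eigenvector is (0,1) - i(1,2) = (0 - i, 1 - 2i).
A real fundamental pair from Re and Im of e^((1+2i)t)v: X_1 = e^(t)(cos(2t)·(0,1) + sin(2t)·(1,2)), X_2 = e^(t)(sin(2t)·(0,1) - cos(2t)·(1,2)).
General solution: K_1X_1 + K_2X_2.

u(t) = K_1e^(t)sin(2t) - K_2e^(t)cos(2t), v(t) = 2K_1e^(t)sin(2t) + K_1e^(t)cos(2t) + K_2e^(t)sin(2t) - 2K_2e^(t)cos(2t)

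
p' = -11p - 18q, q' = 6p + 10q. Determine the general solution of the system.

Coefficient matrix A = [[-11, -18], [6, 10]].
Characteristic polynomial det(A - λI) = λ^2 + λ - 2 = 0.
Eigenvalues λ = 1, -2.
For λ=1: (A-λI) row 1 is [-12, -18], so an eigenvector is (-3, 2).
For λ=-2: (A-λI) row 1 is [-9, -18], so an eigenvector is (-2, 1).
General solution: K_1e^(t)(-3,2) + K_2e^(-2t)(-2,1).

p(t) = -3K_1e^(t) - 2K_2e^(-2t), q(t) = 2K_1e^(t) + K_2e^(-2t)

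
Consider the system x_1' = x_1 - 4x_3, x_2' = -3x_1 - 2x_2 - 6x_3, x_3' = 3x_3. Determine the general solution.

Coefficient matrix A = [[1, 0, -4], [-3, -2, -6], [0, 0, 3]].
det(A - λI) = 0 gives eigenvalues λ = 1, -2, 3.
For λ=1: eigenvector (1,-1,0).
For λ=-2: eigenvector (0,1,0).
For λ=3: eigenvector (-2,0,1).
General solution: K_1e^(t)(1,-1,0) + K_2e^(-2t)(0,1,0) + K_3e^(3t)(-2,0,1).

x_1(t) = K_1e^(t) - 2K_3e^(3t), x_2(t) = -K_1e^(t) + K_2e^(-2t), x_3(t) = K_3e^(3t)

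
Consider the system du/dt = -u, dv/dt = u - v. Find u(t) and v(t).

Coefficient matrix A = [[-1, 0], [1, -1]].
Characteristic polynomial det(A - λI) = λ^2 + 2λ + 1 = 0.
Single eigenvalue λ = -1 with algebraic multiplicity 2.
Eigenvector v = (0,1); generalized eigenvector w with (A-λI)w=v is (1,2).
General solution: e^(-t)[C_1·v + C_2·(t·v + w)].

u(t) = C_2e^(-t), v(t) = C_1e^(-t) + C_2te^(-t) + 2C_2e^(-t)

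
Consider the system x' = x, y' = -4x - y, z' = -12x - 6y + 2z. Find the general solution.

Coefficient matrix A = [[1, 0, 0], [-4, -1, 0], [-12, -6, 2]].
det(A - λI) = 0 gives eigenvalues λ = -1, 1, 2.
For λ=-1: eigenvector (0,-1,-2).
For λ=1: eigenvector (1,-2,0).
For λ=2: eigenvector (0,0,1).
General solution: K_1e^(-t)(0,-1,-2) + K_2e^(t)(1,-2,0) + K_3e^(2t)(0,0,1).

x(t) = K_2e^(t), y(t) = -K_1e^(-t) - 2K_2e^(t), z(t) = -2K_1e^(-t) + K_3e^(2t)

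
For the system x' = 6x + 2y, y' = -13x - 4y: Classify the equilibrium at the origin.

unstable spiral

A = [[6,2],[-13,-4]]; det(A-λI) = λ^2 - 2λ + 2.
λ = 1 ± i: positive real part.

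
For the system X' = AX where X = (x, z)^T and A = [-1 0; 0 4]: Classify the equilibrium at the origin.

A = [[-1,0],[0,4]]; det(A-λI) = λ^2 - 3λ - 4.
λ = 4, -1: opposite signs.

saddle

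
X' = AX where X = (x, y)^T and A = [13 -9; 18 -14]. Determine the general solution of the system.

x(t) = -c_1e^(4t) - c_2e^(-5t), y(t) = -c_1e^(4t) - 2c_2e^(-5t)

Coefficient matrix A = [[13, -9], [18, -14]].
Characteristic polynomial det(A - λI) = λ^2 + λ - 20 = 0.
Eigenvalues λ = 4, -5.
For λ=4: (A-λI) row 1 is [9, -9], so an eigenvector is (-1, -1).
For λ=-5: (A-λI) row 1 is [18, -9], so an eigenvector is (-1, -2).
General solution: c_1e^(4t)(-1,-1) + c_2e^(-5t)(-1,-2).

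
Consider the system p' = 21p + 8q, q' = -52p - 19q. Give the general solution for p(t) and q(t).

Coefficient matrix A = [[21, 8], [-52, -19]].
Characteristic polynomial det(A - λI) = λ^2 - 2λ + 17 = 0.
Eigenvalues λ = 1 ± 4i (complex conjugate pair).
For λ=1+4i: an eigenvector is (-1,3) - i(1,-2) = (-1 - i, 3 + 2i).
A real fundamental pair from Re and Im of e^((1+4i)t)v: X_1 = e^(t)(cos(4t)·(-1,3) + sin(4t)·(1,-2)), X_2 = e^(t)(sin(4t)·(-1,3) - cos(4t)·(1,-2)).
General solution: K_1X_1 + K_2X_2.

p(t) = K_1e^(t)sin(4t) - K_1e^(t)cos(4t) - K_2e^(t)sin(4t) - K_2e^(t)cos(4t), q(t) = -2K_1e^(t)sin(4t) + 3K_1e^(t)cos(4t) + 3K_2e^(t)sin(4t) + 2K_2e^(t)cos(4t)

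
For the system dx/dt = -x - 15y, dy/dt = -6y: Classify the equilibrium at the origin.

A = [[-1,-15],[0,-6]]; det(A-λI) = λ^2 + 7λ + 6.
λ = -6, -1: both negative.

stable node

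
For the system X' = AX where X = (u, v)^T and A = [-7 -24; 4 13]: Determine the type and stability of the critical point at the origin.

unstable node

A = [[-7,-24],[4,13]]; det(A-λI) = λ^2 - 6λ + 5.
λ = 1, 5: both positive.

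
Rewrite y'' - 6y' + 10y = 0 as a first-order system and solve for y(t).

y(t) = K_1e^(3t)cos(t) + K_2e^(3t)sin(t)

Let x_1 = y, x_2 = y'. Then x_1' = x_2 and x_2' = -10x_1 + 6x_2.
A = [[0,1],[-10,6]]; det(A-λI) = λ^2 - 6λ + 10.
Eigenvalues λ = 3 ± i.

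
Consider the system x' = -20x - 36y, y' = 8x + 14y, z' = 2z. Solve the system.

x(t) = 9K_1e^(-4t) - 2K_2e^(-2t), y(t) = -4K_1e^(-4t) + K_2e^(-2t), z(t) = K_3e^(2t)

Coefficient matrix A = [[-20, -36, 0], [8, 14, 0], [0, 0, 2]].
det(A - λI) = 0 gives eigenvalues λ = -4, -2, 2.
For λ=-4: eigenvector (9,-4,0).
For λ=-2: eigenvector (-2,1,0).
For λ=2: eigenvector (0,0,1).
General solution: K_1e^(-4t)(9,-4,0) + K_2e^(-2t)(-2,1,0) + K_3e^(2t)(0,0,1).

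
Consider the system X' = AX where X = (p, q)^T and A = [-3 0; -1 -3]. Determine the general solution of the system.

Coefficient matrix A = [[-3, 0], [-1, -3]].
Characteristic polynomial det(A - λI) = λ^2 + 6λ + 9 = 0.
Single eigenvalue λ = -3 with algebraic multiplicity 2.
Eigenvector v = (0,1); generalized eigenvector w with (A-λI)w=v is (-1,-1).
General solution: e^(-3t)[K_1·v + K_2·(t·v + w)].

p(t) = -K_2e^(-3t), q(t) = K_1e^(-3t) + K_2te^(-3t) - K_2e^(-3t)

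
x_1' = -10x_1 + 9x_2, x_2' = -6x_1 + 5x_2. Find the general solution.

Coefficient matrix A = [[-10, 9], [-6, 5]].
Characteristic polynomial det(A - λI) = λ^2 + 5λ + 4 = 0.
Eigenvalues λ = -4, -1.
For λ=-4: (A-λI) row 1 is [-6, 9], so an eigenvector is (-3, -2).
For λ=-1: (A-λI) row 1 is [-9, 9], so an eigenvector is (-1, -1).
General solution: C_1e^(-4t)(-3,-2) + C_2e^(-t)(-1,-1).

x_1(t) = -3C_1e^(-4t) - C_2e^(-t), x_2(t) = -2C_1e^(-4t) - C_2e^(-t)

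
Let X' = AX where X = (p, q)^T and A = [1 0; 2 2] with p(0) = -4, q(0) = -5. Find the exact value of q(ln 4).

-176

A = [[1,0],[2,2]]; eigenvalues λ = 1, 2.
Eigenvectors: (1,-2) for λ=1, (0,1) for λ=2.
From the initial condition, c_1 = -4, c_2 = -13.
q(ln 4) = (-4)(4^1)(-2) + (-13)(4^2)(1) = -176.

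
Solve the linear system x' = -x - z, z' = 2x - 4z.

x(t) = -K_1e^(-3t) - K_2e^(-2t), z(t) = -2K_1e^(-3t) - K_2e^(-2t)

Coefficient matrix A = [[-1, -1], [2, -4]].
Characteristic polynomial det(A - λI) = λ^2 + 5λ + 6 = 0.
Eigenvalues λ = -3, -2.
For λ=-3: (A-λI) row 1 is [2, -1], so an eigenvector is (-1, -2).
For λ=-2: (A-λI) row 1 is [1, -1], so an eigenvector is (-1, -1).
General solution: K_1e^(-3t)(-1,-2) + K_2e^(-2t)(-1,-1).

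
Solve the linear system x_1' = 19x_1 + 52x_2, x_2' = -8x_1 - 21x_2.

Coefficient matrix A = [[19, 52], [-8, -21]].
Characteristic polynomial det(A - λI) = λ^2 + 2λ + 17 = 0.
Eigenvalues λ = -1 ± 4i (complex conjugate pair).
For λ=-1+4i: an eigenvector is (2,-1) - i(-3,1) = (2 + 3i, -1 - i).
A real fundamental pair from Re and Im of e^((-1+4i)t)v: X_1 = e^(-t)(cos(4t)·(2,-1) + sin(4t)·(-3,1)), X_2 = e^(-t)(sin(4t)·(2,-1) - cos(4t)·(-3,1)).
General solution: c_1X_1 + c_2X_2.

x_1(t) = -3c_1e^(-t)sin(4t) + 2c_1e^(-t)cos(4t) + 2c_2e^(-t)sin(4t) + 3c_2e^(-t)cos(4t), x_2(t) = c_1e^(-t)sin(4t) - c_1e^(-t)cos(4t) - c_2e^(-t)sin(4t) - c_2e^(-t)cos(4t)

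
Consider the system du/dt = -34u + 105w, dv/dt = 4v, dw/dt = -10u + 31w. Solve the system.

u(t) = -7c_1e^(-4t) - 3c_3e^(t), v(t) = c_2e^(4t), w(t) = -2c_1e^(-4t) - c_3e^(t)

Coefficient matrix A = [[-34, 0, 105], [0, 4, 0], [-10, 0, 31]].
det(A - λI) = 0 gives eigenvalues λ = -4, 4, 1.
For λ=-4: eigenvector (-7,0,-2).
For λ=4: eigenvector (0,1,0).
For λ=1: eigenvector (-3,0,-1).
General solution: c_1e^(-4t)(-7,0,-2) + c_2e^(4t)(0,1,0) + c_3e^(t)(-3,0,-1).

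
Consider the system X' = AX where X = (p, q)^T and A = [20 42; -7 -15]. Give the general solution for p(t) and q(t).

Coefficient matrix A = [[20, 42], [-7, -15]].
Characteristic polynomial det(A - λI) = λ^2 - 5λ - 6 = 0.
Eigenvalues λ = 6, -1.
For λ=6: (A-λI) row 1 is [14, 42], so an eigenvector is (-3, 1).
For λ=-1: (A-λI) row 1 is [21, 42], so an eigenvector is (-2, 1).
General solution: K_1e^(6t)(-3,1) + K_2e^(-t)(-2,1).

p(t) = -3K_1e^(6t) - 2K_2e^(-t), q(t) = K_1e^(6t) + K_2e^(-t)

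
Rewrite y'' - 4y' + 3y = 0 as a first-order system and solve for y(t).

y(t) = K_1e^(t) + K_2e^(3t)

Let x_1 = y, x_2 = y'. Then x_1' = x_2 and x_2' = -3x_1 + 4x_2.
A = [[0,1],[-3,4]]; det(A-λI) = λ^2 - 4λ + 3.
Eigenvalues λ = 1, 3 with eigenvectors (1,1), (1,3).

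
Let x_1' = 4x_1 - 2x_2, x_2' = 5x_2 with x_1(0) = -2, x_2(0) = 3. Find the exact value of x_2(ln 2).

A = [[4,-2],[0,5]]; eigenvalues λ = 4, 5.
Eigenvectors: (1,0) for λ=4, (-2,1) for λ=5.
From the initial condition, c_1 = 4, c_2 = 3.
x_2(ln 2) = (4)(2^4)(0) + (3)(2^5)(1) = 96.

96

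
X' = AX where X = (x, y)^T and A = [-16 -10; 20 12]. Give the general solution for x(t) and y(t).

Coefficient matrix A = [[-16, -10], [20, 12]].
Characteristic polynomial det(A - λI) = λ^2 + 4λ + 8 = 0.
Eigenvalues λ = -2 ± 2i (complex conjugate pair).
For λ=-2+2i: an eigenvector is (2,-3) - i(1,-1) = (2 - i, -3 + i).
A real fundamental pair from Re and Im of e^((-2+2i)t)v: X_1 = e^(-2t)(cos(2t)·(2,-3) + sin(2t)·(1,-1)), X_2 = e^(-2t)(sin(2t)·(2,-3) - cos(2t)·(1,-1)).
General solution: C_1X_1 + C_2X_2.

x(t) = C_1e^(-2t)sin(2t) + 2C_1e^(-2t)cos(2t) + 2C_2e^(-2t)sin(2t) - C_2e^(-2t)cos(2t), y(t) = -C_1e^(-2t)sin(2t) - 3C_1e^(-2t)cos(2t) - 3C_2e^(-2t)sin(2t) + C_2e^(-2t)cos(2t)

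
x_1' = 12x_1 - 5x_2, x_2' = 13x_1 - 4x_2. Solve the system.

x_1(t) = 2c_1e^(4t)sin(t) - c_1e^(4t)cos(t) - c_2e^(4t)sin(t) - 2c_2e^(4t)cos(t), x_2(t) = 3c_1e^(4t)sin(t) - 2c_1e^(4t)cos(t) - 2c_2e^(4t)sin(t) - 3c_2e^(4t)cos(t)

Coefficient matrix A = [[12, -5], [13, -4]].
Characteristic polynomial det(A - λI) = λ^2 - 8λ + 17 = 0.
Eigenvalues λ = 4 ± i (complex conjugate pair).
For λ=4+i: an eigenvector is (-1,-2) - i(2,3) = (-1 - 2i, -2 - 3i).
A real fundamental pair from Re and Im of e^((4+i)t)v: X_1 = e^(4t)(cos(t)·(-1,-2) + sin(t)·(2,3)), X_2 = e^(4t)(sin(t)·(-1,-2) - cos(t)·(2,3)).
General solution: c_1X_1 + c_2X_2.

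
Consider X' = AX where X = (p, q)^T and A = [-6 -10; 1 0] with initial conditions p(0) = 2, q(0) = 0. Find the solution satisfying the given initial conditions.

p(t) = -6e^(-3t)sin(t) + 2e^(-3t)cos(t), q(t) = 2e^(-3t)sin(t)

Coefficient matrix A = [[-6, -10], [1, 0]].
Characteristic polynomial det(A - λI) = λ^2 + 6λ + 10 = 0.
Eigenvalues λ = -3 ± i (complex conjugate pair).
For λ=-3+i: an eigenvector is (1,0) - i(-3,1) = (1 + 3i, 0 - i).
A real fundamental pair from Re and Im of e^((-3+i)t)v: X_1 = e^(-3t)(cos(t)·(1,0) + sin(t)·(-3,1)), X_2 = e^(-3t)(sin(t)·(1,0) - cos(t)·(-3,1)).
General solution: c_1X_1 + c_2X_2.
Applying p(0)=2, q(0)=0 gives c_1=2, c_2=0.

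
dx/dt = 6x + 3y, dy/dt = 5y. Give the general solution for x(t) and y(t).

Coefficient matrix A = [[6, 3], [0, 5]].
Characteristic polynomial det(A - λI) = λ^2 - 11λ + 30 = 0.
Eigenvalues λ = 6, 5.
For λ=6: (A-λI) row 1 is [0, 3], so an eigenvector is (-1, 0).
For λ=5: (A-λI) row 1 is [1, 3], so an eigenvector is (-3, 1).
General solution: K_1e^(6t)(-1,0) + K_2e^(5t)(-3,1).

x(t) = -K_1e^(6t) - 3K_2e^(5t), y(t) = K_2e^(5t)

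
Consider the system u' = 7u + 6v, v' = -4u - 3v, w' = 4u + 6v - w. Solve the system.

Coefficient matrix A = [[7, 6, 0], [-4, -3, 0], [4, 6, -1]].
det(A - λI) = 0 gives eigenvalues λ = 3, -1, 1.
For λ=3: eigenvector (3,-2,0).
For λ=-1: eigenvector (0,0,1).
For λ=1: eigenvector (-1,1,1).
General solution: c_1e^(3t)(3,-2,0) + c_2e^(-t)(0,0,1) + c_3e^(t)(-1,1,1).

u(t) = 3c_1e^(3t) - c_3e^(t), v(t) = -2c_1e^(3t) + c_3e^(t), w(t) = c_2e^(-t) + c_3e^(t)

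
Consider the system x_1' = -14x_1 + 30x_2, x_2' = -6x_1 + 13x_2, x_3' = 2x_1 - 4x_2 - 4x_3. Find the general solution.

x_1(t) = 5C_1e^(-2t) + 2C_2e^(t), x_2(t) = 2C_1e^(-2t) + C_2e^(t), x_3(t) = C_1e^(-2t) + C_3e^(-4t)

Coefficient matrix A = [[-14, 30, 0], [-6, 13, 0], [2, -4, -4]].
det(A - λI) = 0 gives eigenvalues λ = -2, 1, -4.
For λ=-2: eigenvector (5,2,1).
For λ=1: eigenvector (2,1,0).
For λ=-4: eigenvector (0,0,1).
General solution: C_1e^(-2t)(5,2,1) + C_2e^(t)(2,1,0) + C_3e^(-4t)(0,0,1).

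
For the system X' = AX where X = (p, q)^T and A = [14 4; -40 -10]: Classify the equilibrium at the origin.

unstable spiral

A = [[14,4],[-40,-10]]; det(A-λI) = λ^2 - 4λ + 20.
λ = 2 ± 4i: positive real part.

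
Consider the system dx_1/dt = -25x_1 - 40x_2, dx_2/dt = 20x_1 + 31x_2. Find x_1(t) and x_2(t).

x_1(t) = 3c_1e^(3t)sin(4t) + c_1e^(3t)cos(4t) + c_2e^(3t)sin(4t) - 3c_2e^(3t)cos(4t), x_2(t) = -2c_1e^(3t)sin(4t) - c_1e^(3t)cos(4t) - c_2e^(3t)sin(4t) + 2c_2e^(3t)cos(4t)

Coefficient matrix A = [[-25, -40], [20, 31]].
Characteristic polynomial det(A - λI) = λ^2 - 6λ + 25 = 0.
Eigenvalues λ = 3 ± 4i (complex conjugate pair).
For λ=3+4i: an eigenvector is (1,-1) - i(3,-2) = (1 - 3i, -1 + 2i).
A real fundamental pair from Re and Im of e^((3+4i)t)v: X_1 = e^(3t)(cos(4t)·(1,-1) + sin(4t)·(3,-2)), X_2 = e^(3t)(sin(4t)·(1,-1) - cos(4t)·(3,-2)).
General solution: c_1X_1 + c_2X_2.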